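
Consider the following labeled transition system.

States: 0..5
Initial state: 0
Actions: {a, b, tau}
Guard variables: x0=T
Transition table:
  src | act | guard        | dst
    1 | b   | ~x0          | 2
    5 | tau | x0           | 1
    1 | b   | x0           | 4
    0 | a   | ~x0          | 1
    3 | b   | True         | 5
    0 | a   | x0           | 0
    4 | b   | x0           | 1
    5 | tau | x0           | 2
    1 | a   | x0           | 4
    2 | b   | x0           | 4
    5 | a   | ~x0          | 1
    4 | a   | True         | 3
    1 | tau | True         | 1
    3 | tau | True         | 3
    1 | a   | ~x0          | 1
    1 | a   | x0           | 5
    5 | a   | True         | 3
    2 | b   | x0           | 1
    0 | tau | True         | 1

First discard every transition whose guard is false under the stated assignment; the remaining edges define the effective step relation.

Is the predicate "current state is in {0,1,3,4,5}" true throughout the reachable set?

Answer: INVARIANT VIOLATED at state 2

Trace:
Inv-set: {0,1,3,4,5}
R = {0,1,2,3,4,5}
  0: ✓
  1: ✓
  2: outside
  3: ✓
  4: ✓
  5: ✓
witness against invariant: tau·a·tau → 2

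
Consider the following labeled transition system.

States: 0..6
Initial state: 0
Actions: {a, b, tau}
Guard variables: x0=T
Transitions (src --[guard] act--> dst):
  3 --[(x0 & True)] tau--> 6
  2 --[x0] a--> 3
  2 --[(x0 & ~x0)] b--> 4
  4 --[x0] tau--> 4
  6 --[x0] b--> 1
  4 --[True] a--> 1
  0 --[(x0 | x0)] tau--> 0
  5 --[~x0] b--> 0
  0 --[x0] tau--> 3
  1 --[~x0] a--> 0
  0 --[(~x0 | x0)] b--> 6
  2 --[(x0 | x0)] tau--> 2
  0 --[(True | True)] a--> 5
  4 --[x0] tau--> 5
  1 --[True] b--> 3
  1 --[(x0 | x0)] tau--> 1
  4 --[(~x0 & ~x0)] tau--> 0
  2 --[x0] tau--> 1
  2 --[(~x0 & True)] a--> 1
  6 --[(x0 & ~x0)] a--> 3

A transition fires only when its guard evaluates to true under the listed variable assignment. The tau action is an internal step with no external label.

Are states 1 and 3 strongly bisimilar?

Refine partition for ~:
  P[0] = {{0,1,2,3,4,5,6}}
  P[1] = {{0},{1},{2,4},{3},{5},{6}}
  P[2] = {{0},{1},{2},{3},{4},{5},{6}}
Fixed point at round 3; 7 class(es).
[1]={1}  [3]={3}

Answer: NOT BISIMILAR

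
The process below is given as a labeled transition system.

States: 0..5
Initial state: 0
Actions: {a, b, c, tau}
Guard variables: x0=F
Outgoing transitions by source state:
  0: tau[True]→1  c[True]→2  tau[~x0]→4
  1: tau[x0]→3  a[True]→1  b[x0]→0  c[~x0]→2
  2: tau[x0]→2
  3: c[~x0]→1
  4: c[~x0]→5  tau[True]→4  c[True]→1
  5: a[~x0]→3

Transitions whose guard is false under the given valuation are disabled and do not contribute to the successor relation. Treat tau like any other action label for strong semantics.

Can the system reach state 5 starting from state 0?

10 transition(s) survive guard evaluation.
L0 = {0}
L1 = {1,2,4}  total {0,1,2,4}
L2 = {5}  total {0,1,2,4,5}
L3 = {3}  total {0,1,2,3,4,5}
R = {0,1,2,3,4,5}
Path to 5: tau·c

Answer: REACHABLE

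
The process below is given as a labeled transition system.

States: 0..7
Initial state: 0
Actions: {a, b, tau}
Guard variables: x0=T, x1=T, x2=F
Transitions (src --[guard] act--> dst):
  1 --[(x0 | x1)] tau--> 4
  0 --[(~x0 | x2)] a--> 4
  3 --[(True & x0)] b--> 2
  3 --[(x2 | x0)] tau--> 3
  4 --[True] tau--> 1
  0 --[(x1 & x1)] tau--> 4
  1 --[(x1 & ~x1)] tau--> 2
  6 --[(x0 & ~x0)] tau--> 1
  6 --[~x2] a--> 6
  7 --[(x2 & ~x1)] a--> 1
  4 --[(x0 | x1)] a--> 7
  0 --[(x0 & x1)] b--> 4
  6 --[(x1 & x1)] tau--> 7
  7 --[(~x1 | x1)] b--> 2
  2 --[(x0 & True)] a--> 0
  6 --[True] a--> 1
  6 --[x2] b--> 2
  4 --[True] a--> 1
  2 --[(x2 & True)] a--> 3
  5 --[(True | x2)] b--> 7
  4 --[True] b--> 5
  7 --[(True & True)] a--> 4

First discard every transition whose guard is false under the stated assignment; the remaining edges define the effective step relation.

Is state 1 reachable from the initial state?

Answer: REACHABLE

Working:
Guard filter leaves 16 enabled edge(s).
L0 = {0}
L1 = {4}  cumulative {0,4}
L2 = {1,5,7}  cumulative {0,1,4,5,7}
L3 = {2}  cumulative {0,1,2,4,5,7}
Reach set: {0,1,2,4,5,7}
witness 1: tau·tau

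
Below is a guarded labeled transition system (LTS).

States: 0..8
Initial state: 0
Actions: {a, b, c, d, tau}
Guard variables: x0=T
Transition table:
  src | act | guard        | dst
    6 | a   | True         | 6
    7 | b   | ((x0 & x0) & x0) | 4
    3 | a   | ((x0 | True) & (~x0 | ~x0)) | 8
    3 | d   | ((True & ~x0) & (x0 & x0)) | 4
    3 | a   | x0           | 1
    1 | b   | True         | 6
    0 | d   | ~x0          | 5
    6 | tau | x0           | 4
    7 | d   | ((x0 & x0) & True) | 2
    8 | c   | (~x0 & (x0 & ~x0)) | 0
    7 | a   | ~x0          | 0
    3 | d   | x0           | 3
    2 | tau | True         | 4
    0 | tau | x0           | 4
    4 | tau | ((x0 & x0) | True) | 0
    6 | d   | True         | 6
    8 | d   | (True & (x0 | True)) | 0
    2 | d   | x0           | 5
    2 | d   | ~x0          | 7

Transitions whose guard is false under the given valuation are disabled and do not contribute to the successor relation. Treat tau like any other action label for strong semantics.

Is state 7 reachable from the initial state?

After dropping false guards: 13 live edges.
L0 = {0}
L1 = {4}  now seen {0,4}
Reachable = {0,4}

Answer: UNREACHABLE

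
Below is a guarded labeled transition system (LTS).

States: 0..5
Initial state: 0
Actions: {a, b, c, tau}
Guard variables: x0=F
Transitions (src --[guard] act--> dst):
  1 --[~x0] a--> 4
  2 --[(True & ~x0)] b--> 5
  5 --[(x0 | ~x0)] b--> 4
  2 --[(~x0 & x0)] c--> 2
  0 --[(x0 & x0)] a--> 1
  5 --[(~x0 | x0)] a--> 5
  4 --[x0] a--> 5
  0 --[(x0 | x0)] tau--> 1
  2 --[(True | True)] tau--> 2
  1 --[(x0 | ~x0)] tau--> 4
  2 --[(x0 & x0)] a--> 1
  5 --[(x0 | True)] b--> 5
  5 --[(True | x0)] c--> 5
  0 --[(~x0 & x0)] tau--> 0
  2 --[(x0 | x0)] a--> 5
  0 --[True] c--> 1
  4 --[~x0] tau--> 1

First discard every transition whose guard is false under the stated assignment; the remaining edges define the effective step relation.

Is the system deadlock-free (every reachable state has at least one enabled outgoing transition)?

Answer: DEADLOCK-FREE

Working:
Reach set: {0,1,4}
  0: c→1  [1 exit(s)]
  1: a→4  tau→4  [2 exit(s)]
  4: tau→1  [1 exit(s)]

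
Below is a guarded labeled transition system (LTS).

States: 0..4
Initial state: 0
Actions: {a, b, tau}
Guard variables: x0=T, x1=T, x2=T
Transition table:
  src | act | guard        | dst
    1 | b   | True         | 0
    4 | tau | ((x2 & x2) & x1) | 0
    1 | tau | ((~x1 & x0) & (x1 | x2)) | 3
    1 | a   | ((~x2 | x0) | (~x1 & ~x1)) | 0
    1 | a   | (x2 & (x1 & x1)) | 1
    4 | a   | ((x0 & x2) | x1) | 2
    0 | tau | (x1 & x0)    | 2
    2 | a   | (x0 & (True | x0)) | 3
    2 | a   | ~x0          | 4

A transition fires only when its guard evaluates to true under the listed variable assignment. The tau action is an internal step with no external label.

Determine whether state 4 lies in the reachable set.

Answer: UNREACHABLE

Trace:
7 transition(s) survive guard evaluation.
depth 0: {0}
depth 1: {2}  cumulative {0,2}
depth 2: {3}  cumulative {0,2,3}
Reachable = {0,2,3}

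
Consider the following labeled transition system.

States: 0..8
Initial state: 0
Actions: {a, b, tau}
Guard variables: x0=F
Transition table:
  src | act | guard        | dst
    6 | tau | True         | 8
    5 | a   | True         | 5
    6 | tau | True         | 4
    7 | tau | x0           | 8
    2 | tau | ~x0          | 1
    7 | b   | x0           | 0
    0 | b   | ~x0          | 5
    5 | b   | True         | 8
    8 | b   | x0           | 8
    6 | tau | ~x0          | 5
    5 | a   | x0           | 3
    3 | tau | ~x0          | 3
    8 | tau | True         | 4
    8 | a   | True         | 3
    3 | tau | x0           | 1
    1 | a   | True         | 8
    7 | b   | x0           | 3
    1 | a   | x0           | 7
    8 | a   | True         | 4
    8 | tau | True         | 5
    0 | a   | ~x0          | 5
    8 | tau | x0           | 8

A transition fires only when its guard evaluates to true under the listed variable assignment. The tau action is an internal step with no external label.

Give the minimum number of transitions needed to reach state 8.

Answer: 2

Trace:
Breadth-first toward 8:
  depth 0: {0}
  depth 1: {5}
  depth 2: {8}
depth(8)=2, e.g. a·b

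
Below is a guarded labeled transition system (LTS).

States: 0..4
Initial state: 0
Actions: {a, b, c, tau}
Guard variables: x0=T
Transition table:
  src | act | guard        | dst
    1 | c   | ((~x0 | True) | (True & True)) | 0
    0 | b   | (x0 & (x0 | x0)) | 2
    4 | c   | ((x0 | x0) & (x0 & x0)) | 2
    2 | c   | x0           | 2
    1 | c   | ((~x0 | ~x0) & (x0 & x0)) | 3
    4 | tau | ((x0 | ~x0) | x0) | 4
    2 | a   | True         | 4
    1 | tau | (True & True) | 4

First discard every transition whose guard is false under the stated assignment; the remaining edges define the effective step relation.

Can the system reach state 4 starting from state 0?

Guard filter leaves 7 enabled edge(s).
L0 = {0}
L1 = {2}  cumulative {0,2}
L2 = {4}  cumulative {0,2,4}
Reachable = {0,2,4}
trace reaching 4: b·a

Answer: REACHABLE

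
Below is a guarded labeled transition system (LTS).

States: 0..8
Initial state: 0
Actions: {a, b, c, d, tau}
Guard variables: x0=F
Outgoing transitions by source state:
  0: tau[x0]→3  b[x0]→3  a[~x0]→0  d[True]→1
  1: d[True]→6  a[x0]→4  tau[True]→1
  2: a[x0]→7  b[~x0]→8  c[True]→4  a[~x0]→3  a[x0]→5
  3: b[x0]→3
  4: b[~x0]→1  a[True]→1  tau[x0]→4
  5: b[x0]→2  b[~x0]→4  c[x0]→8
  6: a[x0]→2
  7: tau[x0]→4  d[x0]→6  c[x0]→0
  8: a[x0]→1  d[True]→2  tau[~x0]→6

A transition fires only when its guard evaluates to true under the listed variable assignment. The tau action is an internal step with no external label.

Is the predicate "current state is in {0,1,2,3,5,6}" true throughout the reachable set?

Allowed set {0,1,2,3,5,6}
Reachable = {0,1,6}
  0: ok
  1: ok
  6: ok

Answer: INVARIANT HOLDS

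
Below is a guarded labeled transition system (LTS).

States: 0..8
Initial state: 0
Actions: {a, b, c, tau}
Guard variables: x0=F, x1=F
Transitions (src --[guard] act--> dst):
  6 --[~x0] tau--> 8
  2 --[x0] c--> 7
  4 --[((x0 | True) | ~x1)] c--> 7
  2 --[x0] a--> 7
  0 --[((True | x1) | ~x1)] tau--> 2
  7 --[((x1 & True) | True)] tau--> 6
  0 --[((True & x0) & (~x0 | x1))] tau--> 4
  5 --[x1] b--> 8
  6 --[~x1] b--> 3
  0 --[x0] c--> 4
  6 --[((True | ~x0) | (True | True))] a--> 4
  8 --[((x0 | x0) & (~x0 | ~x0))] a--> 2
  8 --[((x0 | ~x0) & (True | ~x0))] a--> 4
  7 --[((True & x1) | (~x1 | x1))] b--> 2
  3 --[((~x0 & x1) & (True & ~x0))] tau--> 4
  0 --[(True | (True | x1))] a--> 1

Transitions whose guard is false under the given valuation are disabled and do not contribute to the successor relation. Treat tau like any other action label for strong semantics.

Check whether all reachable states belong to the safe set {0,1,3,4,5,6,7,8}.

Answer: INVARIANT VIOLATED at state 2

Working:
Inv-set: {0,1,3,4,5,6,7,8}
Reach set: {0,1,2}
  0: ok
  1: ok
  2: VIOLATES
counterexample path to 2: tau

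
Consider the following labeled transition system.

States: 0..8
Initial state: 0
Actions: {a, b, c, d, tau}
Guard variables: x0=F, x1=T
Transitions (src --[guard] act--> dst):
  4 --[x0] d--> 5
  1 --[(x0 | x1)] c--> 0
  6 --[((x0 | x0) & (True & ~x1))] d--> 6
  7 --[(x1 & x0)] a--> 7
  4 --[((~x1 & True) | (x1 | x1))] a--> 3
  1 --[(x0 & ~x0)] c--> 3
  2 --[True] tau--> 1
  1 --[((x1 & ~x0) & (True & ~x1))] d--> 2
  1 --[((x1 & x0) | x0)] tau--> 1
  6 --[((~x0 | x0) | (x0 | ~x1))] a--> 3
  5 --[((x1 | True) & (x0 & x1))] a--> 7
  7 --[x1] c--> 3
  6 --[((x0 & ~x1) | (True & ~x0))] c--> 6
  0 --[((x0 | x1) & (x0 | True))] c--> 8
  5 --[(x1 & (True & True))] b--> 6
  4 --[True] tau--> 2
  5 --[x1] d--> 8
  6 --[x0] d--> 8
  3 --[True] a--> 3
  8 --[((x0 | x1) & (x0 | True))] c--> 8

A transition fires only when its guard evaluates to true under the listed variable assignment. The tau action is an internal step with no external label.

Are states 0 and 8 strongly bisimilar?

Bisimulation quotient by refinement:
  P[0] = {{0,1,2,3,4,5,6,7,8}}
  P[1] = {{0,1,7,8},{2},{3},{4},{5},{6}}
  P[2] = {{0,1,8},{2},{3},{4},{5},{6},{7}}
7 equivalence class(es) (converged in 3)
0∈{0,1,8}, 8∈{0,1,8}

Answer: BISIMILAR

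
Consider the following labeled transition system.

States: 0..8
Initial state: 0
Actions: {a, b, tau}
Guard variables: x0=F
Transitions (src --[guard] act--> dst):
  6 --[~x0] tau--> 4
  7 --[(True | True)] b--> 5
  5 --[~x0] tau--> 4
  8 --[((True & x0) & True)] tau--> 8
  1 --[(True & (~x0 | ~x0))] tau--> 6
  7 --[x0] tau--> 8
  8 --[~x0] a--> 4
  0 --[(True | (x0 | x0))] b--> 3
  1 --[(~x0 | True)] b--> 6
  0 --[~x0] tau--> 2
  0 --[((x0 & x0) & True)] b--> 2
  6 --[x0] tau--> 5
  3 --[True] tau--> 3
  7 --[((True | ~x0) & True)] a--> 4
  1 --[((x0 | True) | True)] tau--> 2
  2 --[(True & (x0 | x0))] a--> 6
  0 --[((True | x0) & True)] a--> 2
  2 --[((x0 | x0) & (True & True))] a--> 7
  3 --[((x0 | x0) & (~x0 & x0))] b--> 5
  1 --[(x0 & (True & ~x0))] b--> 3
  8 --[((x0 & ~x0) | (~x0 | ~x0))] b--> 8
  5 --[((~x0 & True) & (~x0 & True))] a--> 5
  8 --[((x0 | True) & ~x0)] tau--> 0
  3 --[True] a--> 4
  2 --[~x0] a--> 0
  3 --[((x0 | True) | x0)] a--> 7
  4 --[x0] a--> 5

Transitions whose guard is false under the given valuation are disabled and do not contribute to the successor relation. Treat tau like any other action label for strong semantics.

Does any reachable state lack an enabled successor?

Reachable = {0,2,3,4,5,7}
  0: a→2  b→3  tau→2  [3 out]
  2: a→0  [1 out]
  3: a→4  a→7  tau→3  [3 out]
  4: ∅  [no exit]
  5: a→5  tau→4  [2 out]
  7: a→4  b→5  [2 out]
Path to 4: b·a

Answer: DEADLOCK at state 4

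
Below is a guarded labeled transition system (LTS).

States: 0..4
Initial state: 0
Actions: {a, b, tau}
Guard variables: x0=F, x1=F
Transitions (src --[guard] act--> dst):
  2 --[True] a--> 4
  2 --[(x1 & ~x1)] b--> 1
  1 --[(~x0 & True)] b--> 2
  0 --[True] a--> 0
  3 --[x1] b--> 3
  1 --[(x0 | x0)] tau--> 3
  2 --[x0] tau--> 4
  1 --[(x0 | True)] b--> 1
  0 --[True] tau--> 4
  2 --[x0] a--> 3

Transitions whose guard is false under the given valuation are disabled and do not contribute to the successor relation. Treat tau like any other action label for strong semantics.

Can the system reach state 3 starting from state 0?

After dropping false guards: 5 live edges.
Layer 0: {0}
Layer 1: {4}  cumulative {0,4}
Reachable = {0,4}

Answer: UNREACHABLE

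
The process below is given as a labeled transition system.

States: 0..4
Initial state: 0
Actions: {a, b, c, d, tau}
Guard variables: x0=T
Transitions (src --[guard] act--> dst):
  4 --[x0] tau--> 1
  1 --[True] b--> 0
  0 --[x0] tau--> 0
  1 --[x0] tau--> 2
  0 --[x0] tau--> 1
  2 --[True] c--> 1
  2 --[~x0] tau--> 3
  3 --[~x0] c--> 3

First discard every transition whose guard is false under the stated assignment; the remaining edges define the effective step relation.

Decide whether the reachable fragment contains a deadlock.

Reach set: {0,1,2}
  0: tau→0  tau→1  [2 out]
  1: b→0  tau→2  [2 out]
  2: c→1  [1 out]

Answer: DEADLOCK-FREE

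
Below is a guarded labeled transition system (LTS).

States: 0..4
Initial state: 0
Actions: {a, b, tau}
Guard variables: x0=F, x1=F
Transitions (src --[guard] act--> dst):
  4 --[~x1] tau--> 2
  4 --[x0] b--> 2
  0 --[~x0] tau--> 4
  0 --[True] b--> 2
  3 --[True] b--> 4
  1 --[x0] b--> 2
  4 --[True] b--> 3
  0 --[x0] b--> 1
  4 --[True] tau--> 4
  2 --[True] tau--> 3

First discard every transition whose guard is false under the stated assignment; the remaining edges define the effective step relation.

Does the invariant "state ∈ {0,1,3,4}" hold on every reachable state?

Answer: INVARIANT VIOLATED at state 2

Analysis:
Allowed set {0,1,3,4}
Reach set: {0,2,3,4}
  0: ok
  2: ✗ unsafe
  3: ok
  4: ok
witness against invariant: b → 2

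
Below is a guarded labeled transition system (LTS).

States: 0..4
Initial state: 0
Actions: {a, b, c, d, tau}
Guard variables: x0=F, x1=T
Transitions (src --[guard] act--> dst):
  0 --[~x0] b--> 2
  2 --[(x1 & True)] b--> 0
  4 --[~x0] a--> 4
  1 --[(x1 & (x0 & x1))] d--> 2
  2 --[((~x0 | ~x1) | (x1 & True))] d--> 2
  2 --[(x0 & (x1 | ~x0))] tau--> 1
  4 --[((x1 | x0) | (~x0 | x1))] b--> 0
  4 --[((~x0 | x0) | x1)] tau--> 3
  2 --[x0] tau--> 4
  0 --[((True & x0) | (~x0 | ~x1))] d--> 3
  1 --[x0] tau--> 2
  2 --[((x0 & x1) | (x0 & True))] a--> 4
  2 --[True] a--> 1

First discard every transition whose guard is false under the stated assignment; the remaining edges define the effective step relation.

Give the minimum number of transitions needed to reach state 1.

BFS to 1:
  L0 = {0}
  L1 = {2,3}
  L2 = {1}
depth(1)=2, e.g. b·a

Answer: 2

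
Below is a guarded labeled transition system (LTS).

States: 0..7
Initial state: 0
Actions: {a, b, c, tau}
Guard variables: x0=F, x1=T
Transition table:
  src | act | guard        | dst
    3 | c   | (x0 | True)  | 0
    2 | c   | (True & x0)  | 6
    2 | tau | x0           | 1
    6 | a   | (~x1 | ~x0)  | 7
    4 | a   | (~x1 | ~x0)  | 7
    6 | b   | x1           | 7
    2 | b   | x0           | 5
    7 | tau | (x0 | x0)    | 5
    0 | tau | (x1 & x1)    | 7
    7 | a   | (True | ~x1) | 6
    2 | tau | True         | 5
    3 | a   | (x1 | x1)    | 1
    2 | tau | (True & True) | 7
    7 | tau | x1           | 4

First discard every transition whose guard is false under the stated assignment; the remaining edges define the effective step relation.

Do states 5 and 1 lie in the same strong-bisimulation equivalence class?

Answer: BISIMILAR

Analysis:
Bisimulation quotient by refinement:
  π0 = {{0,1,2,3,4,5,6,7}}
  π1 = {{0,2},{1,5},{3},{4},{6},{7}}
  π2 = {{0},{1,5},{2},{3},{4},{6},{7}}
7 equivalence class(es) (converged in 3)
5∈{1,5}, 1∈{1,5}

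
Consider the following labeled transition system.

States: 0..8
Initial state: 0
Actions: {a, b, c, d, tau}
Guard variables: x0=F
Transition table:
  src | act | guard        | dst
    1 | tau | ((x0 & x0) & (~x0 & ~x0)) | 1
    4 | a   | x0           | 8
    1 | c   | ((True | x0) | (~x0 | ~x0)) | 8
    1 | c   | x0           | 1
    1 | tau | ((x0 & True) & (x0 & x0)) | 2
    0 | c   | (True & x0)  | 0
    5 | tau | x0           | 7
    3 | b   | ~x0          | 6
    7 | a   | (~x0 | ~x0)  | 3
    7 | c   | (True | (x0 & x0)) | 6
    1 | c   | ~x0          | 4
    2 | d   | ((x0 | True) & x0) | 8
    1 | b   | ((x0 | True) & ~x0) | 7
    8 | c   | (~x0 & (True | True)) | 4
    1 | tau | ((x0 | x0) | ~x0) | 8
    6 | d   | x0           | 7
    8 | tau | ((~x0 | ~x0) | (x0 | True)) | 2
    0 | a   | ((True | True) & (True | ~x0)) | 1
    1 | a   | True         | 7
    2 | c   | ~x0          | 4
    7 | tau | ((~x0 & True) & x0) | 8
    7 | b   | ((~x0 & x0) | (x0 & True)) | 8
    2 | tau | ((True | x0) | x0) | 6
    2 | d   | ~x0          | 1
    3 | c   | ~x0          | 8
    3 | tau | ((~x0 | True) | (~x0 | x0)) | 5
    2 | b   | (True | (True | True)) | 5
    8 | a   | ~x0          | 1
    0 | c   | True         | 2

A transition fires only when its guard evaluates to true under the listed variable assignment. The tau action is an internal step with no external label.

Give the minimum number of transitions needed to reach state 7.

Breadth-first toward 7:
  Layer 0: {0}
  Layer 1: {1,2}
  Layer 2: {4,5,6,7,8}
first hit 7 at d=2 via a·a

Answer: 2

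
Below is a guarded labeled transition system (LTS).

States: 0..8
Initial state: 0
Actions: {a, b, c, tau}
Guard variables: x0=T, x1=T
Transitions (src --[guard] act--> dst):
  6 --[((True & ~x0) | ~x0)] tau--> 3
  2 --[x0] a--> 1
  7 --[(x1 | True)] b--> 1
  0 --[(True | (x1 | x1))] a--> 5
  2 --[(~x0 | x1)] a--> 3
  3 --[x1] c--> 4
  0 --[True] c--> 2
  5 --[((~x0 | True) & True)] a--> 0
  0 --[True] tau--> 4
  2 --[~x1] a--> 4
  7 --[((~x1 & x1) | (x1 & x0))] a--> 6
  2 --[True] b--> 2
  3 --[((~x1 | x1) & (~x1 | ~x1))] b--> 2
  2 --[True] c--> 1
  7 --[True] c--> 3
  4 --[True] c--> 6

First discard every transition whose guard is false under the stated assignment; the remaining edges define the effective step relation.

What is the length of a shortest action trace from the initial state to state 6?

Breadth-first toward 6:
  depth 0: {0}
  depth 1: {2,4,5}
  depth 2: {1,3,6}
depth(6)=2, e.g. tau·c

Answer: 2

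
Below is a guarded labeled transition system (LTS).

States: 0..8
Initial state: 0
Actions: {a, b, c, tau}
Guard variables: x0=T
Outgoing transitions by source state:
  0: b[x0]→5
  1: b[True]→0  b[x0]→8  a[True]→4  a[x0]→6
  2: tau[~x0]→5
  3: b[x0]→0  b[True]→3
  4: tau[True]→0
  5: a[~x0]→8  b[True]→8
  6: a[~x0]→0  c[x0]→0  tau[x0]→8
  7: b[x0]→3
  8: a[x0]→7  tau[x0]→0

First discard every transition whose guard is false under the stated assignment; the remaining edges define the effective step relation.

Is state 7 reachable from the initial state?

Answer: REACHABLE

Analysis:
After dropping false guards: 14 live edges.
depth 0: {0}
depth 1: {5}  cumulative {0,5}
depth 2: {8}  cumulative {0,5,8}
depth 3: {7}  cumulative {0,5,7,8}
depth 4: {3}  cumulative {0,3,5,7,8}
Reach set: {0,3,5,7,8}
witness 7: b·b·a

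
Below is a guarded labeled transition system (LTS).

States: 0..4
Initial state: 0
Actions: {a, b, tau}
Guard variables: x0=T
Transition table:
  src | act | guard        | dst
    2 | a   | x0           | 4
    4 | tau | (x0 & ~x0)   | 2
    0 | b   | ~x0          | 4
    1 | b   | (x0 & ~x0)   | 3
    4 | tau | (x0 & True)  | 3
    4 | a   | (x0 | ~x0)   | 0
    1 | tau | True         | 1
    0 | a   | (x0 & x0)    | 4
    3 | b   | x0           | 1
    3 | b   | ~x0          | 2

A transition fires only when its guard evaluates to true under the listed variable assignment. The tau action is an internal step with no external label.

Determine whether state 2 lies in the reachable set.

6 transition(s) survive guard evaluation.
depth 0: {0}
depth 1: {4}  total {0,4}
depth 2: {3}  total {0,3,4}
depth 3: {1}  total {0,1,3,4}
Reach set: {0,1,3,4}

Answer: UNREACHABLE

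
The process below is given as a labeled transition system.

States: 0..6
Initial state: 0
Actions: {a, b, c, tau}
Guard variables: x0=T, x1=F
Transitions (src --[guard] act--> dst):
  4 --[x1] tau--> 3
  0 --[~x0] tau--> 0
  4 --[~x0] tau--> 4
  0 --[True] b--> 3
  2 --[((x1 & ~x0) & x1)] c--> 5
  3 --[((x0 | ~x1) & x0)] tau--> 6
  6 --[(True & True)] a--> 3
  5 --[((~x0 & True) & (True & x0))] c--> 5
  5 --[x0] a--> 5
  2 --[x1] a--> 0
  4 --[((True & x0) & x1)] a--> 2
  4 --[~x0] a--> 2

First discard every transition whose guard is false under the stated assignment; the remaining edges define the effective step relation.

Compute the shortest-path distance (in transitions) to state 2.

BFS to 2:
  L0 = {0}
  L1 = {3}
  L2 = {6}
2 never appears.

Answer: UNREACHABLE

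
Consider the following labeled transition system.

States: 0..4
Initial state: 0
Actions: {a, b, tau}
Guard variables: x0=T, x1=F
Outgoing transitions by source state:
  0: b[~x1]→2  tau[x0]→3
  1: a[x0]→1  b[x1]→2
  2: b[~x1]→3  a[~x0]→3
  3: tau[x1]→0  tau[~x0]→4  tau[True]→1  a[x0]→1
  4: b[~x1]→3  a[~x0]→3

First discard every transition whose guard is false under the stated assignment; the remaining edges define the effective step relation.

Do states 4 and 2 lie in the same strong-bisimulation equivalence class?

Answer: BISIMILAR

Working:
Bisimulation quotient by refinement:
  P[0] = {{0,1,2,3,4}}
  P[1] = {{0},{1},{2,4},{3}}
stable after 2 split(s): 4 block(s)
[4]={2,4}  [2]={2,4}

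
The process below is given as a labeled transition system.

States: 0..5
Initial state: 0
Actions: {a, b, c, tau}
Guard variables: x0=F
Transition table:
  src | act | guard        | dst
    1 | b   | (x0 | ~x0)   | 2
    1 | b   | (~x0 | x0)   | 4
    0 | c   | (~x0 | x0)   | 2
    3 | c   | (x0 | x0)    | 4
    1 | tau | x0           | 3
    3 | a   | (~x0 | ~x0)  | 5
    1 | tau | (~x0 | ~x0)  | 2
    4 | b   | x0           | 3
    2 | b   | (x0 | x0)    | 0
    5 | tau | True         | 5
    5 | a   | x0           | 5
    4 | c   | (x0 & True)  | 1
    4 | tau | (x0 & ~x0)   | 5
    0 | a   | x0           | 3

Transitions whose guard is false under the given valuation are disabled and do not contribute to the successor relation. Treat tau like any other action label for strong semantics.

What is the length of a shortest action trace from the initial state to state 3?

Breadth-first toward 3:
  L0 = {0}
  L1 = {2}
3 never appears.

Answer: UNREACHABLE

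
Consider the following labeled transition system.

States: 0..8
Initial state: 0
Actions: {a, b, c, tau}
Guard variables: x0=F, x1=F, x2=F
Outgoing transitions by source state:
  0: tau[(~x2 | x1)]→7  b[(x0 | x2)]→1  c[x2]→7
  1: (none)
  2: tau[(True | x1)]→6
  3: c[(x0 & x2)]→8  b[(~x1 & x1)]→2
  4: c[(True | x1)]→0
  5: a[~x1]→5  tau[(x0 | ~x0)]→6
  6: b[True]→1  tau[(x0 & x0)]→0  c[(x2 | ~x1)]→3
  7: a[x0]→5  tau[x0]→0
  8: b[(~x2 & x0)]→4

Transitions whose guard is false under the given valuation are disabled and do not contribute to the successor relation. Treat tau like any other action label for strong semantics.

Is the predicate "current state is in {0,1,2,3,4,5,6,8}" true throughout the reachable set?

Inv-set: {0,1,2,3,4,5,6,8}
Reach set: {0,7}
  0: ✓
  7: ✗ unsafe
witness against invariant: tau → 7

Answer: INVARIANT VIOLATED at state 7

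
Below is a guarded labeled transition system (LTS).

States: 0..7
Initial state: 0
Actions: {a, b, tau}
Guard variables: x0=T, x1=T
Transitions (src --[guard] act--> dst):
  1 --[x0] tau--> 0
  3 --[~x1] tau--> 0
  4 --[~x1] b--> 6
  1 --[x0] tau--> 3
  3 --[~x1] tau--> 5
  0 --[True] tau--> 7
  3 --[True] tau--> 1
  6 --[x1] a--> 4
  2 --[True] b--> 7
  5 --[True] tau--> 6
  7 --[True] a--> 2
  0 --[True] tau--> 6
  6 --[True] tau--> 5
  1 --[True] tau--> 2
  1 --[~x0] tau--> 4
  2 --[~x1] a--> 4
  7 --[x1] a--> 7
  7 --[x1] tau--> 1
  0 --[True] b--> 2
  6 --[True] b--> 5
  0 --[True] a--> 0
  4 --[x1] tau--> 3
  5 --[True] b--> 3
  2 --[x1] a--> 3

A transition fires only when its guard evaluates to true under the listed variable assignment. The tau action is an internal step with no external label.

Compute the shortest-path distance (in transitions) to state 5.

BFS to 5:
  depth 0: {0}
  depth 1: {2,6,7}
  depth 2: {1,3,4,5}
first hit 5 at d=2 via tau·b

Answer: 2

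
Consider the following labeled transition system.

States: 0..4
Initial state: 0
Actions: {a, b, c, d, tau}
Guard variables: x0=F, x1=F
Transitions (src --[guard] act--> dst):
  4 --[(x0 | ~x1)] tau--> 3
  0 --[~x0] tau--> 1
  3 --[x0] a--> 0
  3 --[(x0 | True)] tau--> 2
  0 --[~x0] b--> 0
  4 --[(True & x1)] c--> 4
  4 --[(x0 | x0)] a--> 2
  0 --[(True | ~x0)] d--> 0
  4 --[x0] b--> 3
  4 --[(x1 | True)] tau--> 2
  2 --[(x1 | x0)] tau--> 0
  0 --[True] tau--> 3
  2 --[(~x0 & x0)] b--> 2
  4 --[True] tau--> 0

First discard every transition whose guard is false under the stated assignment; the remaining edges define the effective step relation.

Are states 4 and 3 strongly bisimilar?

Compute ~ classes (split until stable):
  π0 = {{0,1,2,3,4}}
  π1 = {{0},{1,2},{3,4}}
  π2 = {{0},{1,2},{3},{4}}
4 equivalence class(es) (converged in 3)
4∈{4}, 3∈{3}

Answer: NOT BISIMILAR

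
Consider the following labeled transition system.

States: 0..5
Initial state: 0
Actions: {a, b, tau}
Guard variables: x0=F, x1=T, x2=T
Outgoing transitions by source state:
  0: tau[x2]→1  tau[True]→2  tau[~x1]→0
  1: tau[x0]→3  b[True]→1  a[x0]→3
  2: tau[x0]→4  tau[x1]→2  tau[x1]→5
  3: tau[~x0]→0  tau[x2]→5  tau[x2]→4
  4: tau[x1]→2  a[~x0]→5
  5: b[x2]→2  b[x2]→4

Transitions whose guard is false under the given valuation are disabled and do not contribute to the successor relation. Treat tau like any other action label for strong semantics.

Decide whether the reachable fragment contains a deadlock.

Answer: DEADLOCK-FREE

Trace:
Reach set: {0,1,2,4,5}
  0: tau→1  tau→2  [deg 2]
  1: b→1  [deg 1]
  2: tau→2  tau→5  [deg 2]
  4: a→5  tau→2  [deg 2]
  5: b→2  b→4  [deg 2]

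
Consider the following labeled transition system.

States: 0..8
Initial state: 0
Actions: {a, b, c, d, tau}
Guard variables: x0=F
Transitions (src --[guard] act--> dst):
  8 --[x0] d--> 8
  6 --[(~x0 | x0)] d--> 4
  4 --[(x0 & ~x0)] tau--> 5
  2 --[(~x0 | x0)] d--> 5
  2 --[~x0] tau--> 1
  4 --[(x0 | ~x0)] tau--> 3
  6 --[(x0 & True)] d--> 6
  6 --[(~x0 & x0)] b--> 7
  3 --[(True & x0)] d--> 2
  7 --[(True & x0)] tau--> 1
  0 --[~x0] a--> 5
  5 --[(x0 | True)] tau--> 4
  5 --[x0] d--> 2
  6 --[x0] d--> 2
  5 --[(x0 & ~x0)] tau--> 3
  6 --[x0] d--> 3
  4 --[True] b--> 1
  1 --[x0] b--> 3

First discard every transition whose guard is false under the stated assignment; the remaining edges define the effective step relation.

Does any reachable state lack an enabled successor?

Answer: DEADLOCK at state 1

Working:
Reachable = {0,1,3,4,5}
  0: a→5  [deg 1]
  1: ∅  [STUCK]
  3: ∅  [STUCK]
  4: b→1  tau→3  [deg 2]
  5: tau→4  [deg 1]
trace reaching 1: a·tau·b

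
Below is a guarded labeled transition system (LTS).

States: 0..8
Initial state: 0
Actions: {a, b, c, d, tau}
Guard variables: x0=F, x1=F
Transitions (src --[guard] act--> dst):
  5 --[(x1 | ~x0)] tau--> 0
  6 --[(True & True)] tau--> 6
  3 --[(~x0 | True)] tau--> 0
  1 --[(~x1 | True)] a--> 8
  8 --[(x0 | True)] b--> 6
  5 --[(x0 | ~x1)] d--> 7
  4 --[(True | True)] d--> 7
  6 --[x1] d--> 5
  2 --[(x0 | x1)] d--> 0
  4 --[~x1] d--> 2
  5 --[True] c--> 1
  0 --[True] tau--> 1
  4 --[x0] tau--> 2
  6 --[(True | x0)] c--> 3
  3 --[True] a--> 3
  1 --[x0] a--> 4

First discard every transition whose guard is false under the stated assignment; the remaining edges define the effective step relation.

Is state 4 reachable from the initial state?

Guard filter leaves 12 enabled edge(s).
depth 0: {0}
depth 1: {1}  total {0,1}
depth 2: {8}  total {0,1,8}
depth 3: {6}  total {0,1,6,8}
depth 4: {3}  total {0,1,3,6,8}
R = {0,1,3,6,8}

Answer: UNREACHABLE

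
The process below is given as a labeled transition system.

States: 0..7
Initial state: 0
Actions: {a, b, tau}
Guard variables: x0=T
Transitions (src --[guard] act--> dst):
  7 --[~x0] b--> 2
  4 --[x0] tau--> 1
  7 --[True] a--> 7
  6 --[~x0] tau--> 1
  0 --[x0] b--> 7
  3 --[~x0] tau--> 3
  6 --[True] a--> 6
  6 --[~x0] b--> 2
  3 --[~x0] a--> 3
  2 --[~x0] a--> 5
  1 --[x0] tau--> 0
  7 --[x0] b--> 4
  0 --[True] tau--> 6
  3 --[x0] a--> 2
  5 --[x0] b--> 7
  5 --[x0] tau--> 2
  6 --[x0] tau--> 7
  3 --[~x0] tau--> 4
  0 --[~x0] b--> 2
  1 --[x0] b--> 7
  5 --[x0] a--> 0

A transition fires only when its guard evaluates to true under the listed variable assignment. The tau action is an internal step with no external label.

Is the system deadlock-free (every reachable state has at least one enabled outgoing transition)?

Answer: DEADLOCK-FREE

Analysis:
Reachable = {0,1,4,6,7}
  0: b→7  tau→6  [2 out]
  1: b→7  tau→0  [2 out]
  4: tau→1  [1 out]
  6: a→6  tau→7  [2 out]
  7: a→7  b→4  [2 out]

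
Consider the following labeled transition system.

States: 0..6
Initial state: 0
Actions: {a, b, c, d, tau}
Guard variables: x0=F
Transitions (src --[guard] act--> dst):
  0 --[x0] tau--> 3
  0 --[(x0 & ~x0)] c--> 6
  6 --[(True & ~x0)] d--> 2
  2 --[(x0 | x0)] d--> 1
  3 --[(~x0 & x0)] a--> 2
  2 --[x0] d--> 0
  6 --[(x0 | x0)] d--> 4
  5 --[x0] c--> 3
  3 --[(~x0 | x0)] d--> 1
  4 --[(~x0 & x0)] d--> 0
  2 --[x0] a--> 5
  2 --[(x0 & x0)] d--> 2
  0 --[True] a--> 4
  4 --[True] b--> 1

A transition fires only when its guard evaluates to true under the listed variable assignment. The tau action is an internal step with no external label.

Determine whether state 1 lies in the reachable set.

Guard filter leaves 4 enabled edge(s).
depth 0: {0}
depth 1: {4}  total {0,4}
depth 2: {1}  total {0,1,4}
R = {0,1,4}
Path to 1: a·b

Answer: REACHABLE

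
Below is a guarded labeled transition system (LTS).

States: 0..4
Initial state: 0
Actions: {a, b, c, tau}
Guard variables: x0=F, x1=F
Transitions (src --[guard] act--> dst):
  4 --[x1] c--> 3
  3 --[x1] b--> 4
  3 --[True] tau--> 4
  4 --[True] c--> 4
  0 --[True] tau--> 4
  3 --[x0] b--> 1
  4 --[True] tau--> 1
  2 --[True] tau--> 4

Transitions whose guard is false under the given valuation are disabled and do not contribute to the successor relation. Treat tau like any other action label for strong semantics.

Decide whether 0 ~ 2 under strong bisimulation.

Bisimulation quotient by refinement:
  round 0: {{0,1,2,3,4}}
  round 1: {{0,2,3},{1},{4}}
stable after 2 split(s): 3 block(s)
class of 0: {0,2,3}; class of 2: {0,2,3}

Answer: BISIMILAR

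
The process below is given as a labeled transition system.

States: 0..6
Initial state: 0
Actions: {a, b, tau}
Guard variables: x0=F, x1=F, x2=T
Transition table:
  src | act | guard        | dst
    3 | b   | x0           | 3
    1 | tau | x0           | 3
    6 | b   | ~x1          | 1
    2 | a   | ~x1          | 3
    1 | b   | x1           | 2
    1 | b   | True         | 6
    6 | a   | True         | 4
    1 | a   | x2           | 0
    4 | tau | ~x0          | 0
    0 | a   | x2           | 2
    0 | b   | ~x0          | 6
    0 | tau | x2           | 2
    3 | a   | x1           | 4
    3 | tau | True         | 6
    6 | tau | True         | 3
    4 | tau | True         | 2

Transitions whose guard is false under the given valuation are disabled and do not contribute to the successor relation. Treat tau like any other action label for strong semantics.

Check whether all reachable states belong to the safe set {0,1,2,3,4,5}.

Allowed set {0,1,2,3,4,5}
Reachable = {0,1,2,3,4,6}
  0: ✓
  1: ✓
  2: ✓
  3: ✓
  4: ✓
  6: VIOLATES
reach 6 via b — violates

Answer: INVARIANT VIOLATED at state 6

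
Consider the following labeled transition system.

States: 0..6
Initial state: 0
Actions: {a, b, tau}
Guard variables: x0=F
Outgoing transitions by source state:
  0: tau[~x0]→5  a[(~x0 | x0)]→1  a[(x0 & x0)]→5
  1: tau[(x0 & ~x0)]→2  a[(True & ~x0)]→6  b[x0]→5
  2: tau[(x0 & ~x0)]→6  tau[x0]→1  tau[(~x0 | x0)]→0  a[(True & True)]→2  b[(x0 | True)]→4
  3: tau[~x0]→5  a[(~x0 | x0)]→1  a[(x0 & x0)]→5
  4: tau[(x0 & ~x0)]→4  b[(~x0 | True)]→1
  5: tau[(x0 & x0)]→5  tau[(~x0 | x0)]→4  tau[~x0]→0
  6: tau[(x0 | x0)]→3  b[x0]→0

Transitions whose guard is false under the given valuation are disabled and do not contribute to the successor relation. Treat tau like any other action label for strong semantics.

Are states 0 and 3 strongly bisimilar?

Compute ~ classes (split until stable):
  P[0] = {{0,1,2,3,4,5,6}}
  P[1] = {{0,3},{1},{2},{4},{5},{6}}
6 equivalence class(es) (converged in 2)
0∈{0,3}, 3∈{0,3}

Answer: BISIMILAR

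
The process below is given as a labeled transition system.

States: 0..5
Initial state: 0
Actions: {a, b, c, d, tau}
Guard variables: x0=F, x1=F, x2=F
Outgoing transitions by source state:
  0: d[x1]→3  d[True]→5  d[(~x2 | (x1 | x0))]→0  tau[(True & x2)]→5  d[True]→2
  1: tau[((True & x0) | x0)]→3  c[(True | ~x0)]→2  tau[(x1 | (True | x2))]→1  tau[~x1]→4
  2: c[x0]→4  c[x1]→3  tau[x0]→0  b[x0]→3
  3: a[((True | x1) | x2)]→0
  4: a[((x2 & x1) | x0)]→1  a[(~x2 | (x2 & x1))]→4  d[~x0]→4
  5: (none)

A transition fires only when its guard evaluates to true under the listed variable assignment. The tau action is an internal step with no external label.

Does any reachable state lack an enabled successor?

Answer: DEADLOCK at state 2

Analysis:
R = {0,2,5}
  0: d→0  d→2  d→5  [3 exit(s)]
  2: ∅  [STUCK]
  5: ∅  [STUCK]
Path to 2: d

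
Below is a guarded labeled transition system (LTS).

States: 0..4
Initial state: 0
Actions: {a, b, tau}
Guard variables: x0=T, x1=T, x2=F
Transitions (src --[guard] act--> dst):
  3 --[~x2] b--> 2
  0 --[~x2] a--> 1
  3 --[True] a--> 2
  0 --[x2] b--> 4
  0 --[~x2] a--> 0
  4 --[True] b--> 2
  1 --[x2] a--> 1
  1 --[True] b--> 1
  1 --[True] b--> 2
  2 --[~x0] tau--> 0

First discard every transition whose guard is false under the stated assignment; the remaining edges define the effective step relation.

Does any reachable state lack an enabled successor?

Answer: DEADLOCK at state 2

Analysis:
Reach set: {0,1,2}
  0: a→0  a→1  [deg 2]
  1: b→1  b→2  [deg 2]
  2: ∅  [deadlock]
trace reaching 2: a·b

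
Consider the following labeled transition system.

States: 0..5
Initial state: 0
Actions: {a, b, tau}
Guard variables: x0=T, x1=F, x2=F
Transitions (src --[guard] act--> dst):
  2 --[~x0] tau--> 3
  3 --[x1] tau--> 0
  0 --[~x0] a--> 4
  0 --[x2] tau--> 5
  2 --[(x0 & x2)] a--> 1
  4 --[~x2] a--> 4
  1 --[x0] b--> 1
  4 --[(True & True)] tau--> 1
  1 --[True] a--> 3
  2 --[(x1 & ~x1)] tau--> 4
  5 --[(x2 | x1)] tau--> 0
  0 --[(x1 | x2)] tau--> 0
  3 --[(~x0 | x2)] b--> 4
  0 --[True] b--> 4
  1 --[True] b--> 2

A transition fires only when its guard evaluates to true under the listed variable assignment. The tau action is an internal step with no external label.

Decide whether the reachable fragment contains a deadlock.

Answer: DEADLOCK at state 2

Trace:
Reach set: {0,1,2,3,4}
  0: b→4  [1 out]
  1: a→3  b→1  b→2  [3 out]
  2: ∅  [deadlock]
  3: ∅  [deadlock]
  4: a→4  tau→1  [2 out]
Path to 2: b·tau·b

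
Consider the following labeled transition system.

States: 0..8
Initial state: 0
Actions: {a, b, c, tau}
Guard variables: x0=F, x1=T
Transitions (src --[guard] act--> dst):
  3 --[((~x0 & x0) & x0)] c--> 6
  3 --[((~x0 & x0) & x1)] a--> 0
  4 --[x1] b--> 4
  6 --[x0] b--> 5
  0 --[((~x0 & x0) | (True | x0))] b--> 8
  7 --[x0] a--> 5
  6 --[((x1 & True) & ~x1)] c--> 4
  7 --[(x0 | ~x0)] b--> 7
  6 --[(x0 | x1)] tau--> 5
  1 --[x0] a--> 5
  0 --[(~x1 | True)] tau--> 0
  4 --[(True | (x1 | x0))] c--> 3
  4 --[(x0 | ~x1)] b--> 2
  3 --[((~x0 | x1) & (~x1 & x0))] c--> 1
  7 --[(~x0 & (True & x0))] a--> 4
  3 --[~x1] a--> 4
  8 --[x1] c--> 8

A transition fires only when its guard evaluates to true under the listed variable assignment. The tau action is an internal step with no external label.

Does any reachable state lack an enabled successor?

Answer: DEADLOCK-FREE

Working:
Reach set: {0,8}
  0: b→8  tau→0  [2 out]
  8: c→8  [1 out]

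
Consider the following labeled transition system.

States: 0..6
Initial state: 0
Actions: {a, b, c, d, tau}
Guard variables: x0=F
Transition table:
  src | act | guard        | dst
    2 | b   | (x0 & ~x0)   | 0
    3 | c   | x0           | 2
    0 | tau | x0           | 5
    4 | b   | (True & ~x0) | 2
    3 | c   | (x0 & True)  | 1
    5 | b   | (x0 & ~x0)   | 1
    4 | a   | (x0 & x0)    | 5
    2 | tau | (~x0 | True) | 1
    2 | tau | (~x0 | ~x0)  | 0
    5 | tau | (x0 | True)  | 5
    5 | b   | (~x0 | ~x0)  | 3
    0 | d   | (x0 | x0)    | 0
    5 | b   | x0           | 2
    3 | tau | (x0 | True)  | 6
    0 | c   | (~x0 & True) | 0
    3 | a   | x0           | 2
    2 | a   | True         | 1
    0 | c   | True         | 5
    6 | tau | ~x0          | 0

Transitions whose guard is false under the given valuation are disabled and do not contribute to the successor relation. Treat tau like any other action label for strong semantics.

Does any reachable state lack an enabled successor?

Reach set: {0,3,5,6}
  0: c→0  c→5  [deg 2]
  3: tau→6  [deg 1]
  5: b→3  tau→5  [deg 2]
  6: tau→0  [deg 1]

Answer: DEADLOCK-FREE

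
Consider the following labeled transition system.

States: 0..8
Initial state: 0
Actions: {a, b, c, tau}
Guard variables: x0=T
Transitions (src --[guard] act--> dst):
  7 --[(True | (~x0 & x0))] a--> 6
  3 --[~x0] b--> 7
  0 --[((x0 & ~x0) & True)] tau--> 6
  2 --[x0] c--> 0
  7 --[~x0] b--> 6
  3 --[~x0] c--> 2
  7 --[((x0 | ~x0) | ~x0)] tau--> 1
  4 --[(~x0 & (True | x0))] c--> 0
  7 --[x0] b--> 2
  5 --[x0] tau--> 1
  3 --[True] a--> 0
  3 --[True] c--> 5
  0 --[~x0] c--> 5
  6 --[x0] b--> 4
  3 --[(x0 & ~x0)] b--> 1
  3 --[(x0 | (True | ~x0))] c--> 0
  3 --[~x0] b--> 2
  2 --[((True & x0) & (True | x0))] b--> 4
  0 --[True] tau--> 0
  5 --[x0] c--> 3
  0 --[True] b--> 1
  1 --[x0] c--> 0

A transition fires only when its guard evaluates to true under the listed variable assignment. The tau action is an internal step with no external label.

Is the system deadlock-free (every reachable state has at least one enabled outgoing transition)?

Reachable = {0,1}
  0: b→1  tau→0  [2 exit(s)]
  1: c→0  [1 exit(s)]

Answer: DEADLOCK-FREE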